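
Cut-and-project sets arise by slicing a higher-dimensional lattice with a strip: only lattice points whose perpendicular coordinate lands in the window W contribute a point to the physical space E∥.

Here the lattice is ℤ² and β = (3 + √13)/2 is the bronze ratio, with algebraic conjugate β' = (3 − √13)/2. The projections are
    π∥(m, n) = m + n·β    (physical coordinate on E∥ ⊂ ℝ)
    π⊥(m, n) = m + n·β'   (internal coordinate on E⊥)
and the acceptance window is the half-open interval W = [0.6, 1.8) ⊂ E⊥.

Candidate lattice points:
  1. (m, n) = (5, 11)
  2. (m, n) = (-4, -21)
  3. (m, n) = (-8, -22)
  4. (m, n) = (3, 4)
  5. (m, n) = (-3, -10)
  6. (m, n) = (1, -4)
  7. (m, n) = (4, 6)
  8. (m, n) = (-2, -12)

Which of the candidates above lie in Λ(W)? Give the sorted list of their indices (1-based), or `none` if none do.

1, 4, 8

Numerically β ≈ 3.30278 and β' = −1/β ≈ -0.30278.
#1 (5,11): internal coord 5 + (11)·β' = +1.66947; +1.66947 ∈ [0.6, 1.8) → IN Λ
#2 (-4,-21): internal coord -4 + (-21)·β' = +2.35829; +2.35829 ∉ [0.6, 1.8) → out
#3 (-8,-22): internal coord -8 + (-22)·β' = -1.33894; -1.33894 ∉ [0.6, 1.8) → out
#4 (3,4): internal coord 3 + (4)·β' = +1.78890; +1.78890 ∈ [0.6, 1.8) → IN Λ
#5 (-3,-10): internal coord -3 + (-10)·β' = +0.02776; +0.02776 ∉ [0.6, 1.8) → out
#6 (1,-4): internal coord 1 + (-4)·β' = +2.21110; +2.21110 ∉ [0.6, 1.8) → out
#7 (4,6): internal coord 4 + (6)·β' = +2.18335; +2.18335 ∉ [0.6, 1.8) → out
#8 (-2,-12): internal coord -2 + (-12)·β' = +1.63331; +1.63331 ∈ [0.6, 1.8) → IN Λ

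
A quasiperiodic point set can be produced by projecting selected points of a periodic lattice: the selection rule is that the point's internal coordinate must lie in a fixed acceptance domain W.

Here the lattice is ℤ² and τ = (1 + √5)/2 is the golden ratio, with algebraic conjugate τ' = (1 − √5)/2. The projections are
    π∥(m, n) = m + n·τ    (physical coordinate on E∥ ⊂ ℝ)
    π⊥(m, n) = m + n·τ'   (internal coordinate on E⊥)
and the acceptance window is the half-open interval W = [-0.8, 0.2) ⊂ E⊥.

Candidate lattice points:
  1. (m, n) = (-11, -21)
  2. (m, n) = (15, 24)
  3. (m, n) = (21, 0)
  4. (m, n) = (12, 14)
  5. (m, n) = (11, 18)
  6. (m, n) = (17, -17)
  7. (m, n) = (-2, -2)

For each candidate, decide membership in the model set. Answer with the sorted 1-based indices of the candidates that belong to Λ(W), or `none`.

2, 5, 7

Numerically τ ≈ 1.618034 and τ' = −1/τ ≈ -0.618034.
candidate 1: (m,n)=(-11,-21) → π∥ = -11-21·τ ≈ -44.978714, π⊥ = -11-21·τ' ≈ 1.978714 ∉ [-0.8, 0.2) ⇒ out
candidate 2: (m,n)=(15,24) → π∥ = 15+24·τ ≈ 53.832816, π⊥ = 15+24·τ' ≈ 0.167184 ∈ [-0.8, 0.2) ⇒ IN Λ
candidate 3: (m,n)=(21,0) → π∥ = 21+0·τ ≈ 21.000000, π⊥ = 21+0·τ' ≈ 21.000000 ∉ [-0.8, 0.2) ⇒ out
candidate 4: (m,n)=(12,14) → π∥ = 12+14·τ ≈ 34.652476, π⊥ = 12+14·τ' ≈ 3.347524 ∉ [-0.8, 0.2) ⇒ out
candidate 5: (m,n)=(11,18) → π∥ = 11+18·τ ≈ 40.124612, π⊥ = 11+18·τ' ≈ -0.124612 ∈ [-0.8, 0.2) ⇒ IN Λ
candidate 6: (m,n)=(17,-17) → π∥ = 17-17·τ ≈ -10.506578, π⊥ = 17-17·τ' ≈ 27.506578 ∉ [-0.8, 0.2) ⇒ out
candidate 7: (m,n)=(-2,-2) → π∥ = -2-2·τ ≈ -5.236068, π⊥ = -2-2·τ' ≈ -0.763932 ∈ [-0.8, 0.2) ⇒ IN Λ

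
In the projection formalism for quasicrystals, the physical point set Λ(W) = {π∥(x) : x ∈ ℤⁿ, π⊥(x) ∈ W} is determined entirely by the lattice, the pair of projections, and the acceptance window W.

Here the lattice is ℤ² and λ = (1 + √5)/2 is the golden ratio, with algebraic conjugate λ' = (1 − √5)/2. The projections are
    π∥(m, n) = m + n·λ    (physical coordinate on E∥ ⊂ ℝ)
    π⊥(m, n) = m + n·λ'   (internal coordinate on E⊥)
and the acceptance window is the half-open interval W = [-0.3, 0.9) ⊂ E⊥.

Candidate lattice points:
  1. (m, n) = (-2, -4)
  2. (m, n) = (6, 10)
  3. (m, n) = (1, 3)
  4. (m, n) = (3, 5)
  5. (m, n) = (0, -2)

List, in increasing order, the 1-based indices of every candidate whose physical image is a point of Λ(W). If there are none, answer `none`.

λ' = (1−√5)/2 ≈ -0.61803.
candidate 1: (m,n)=(-2,-4) → π∥ = -2-4·λ ≈ -8.47214, π⊥ = -2-4·λ' ≈ 0.47214 ∈ [-0.3, 0.9) ⇒ IN Λ
candidate 2: (m,n)=(6,10) → π∥ = 6+10·λ ≈ 22.18034, π⊥ = 6+10·λ' ≈ -0.18034 ∈ [-0.3, 0.9) ⇒ IN Λ
candidate 3: (m,n)=(1,3) → π∥ = 1+3·λ ≈ 5.85410, π⊥ = 1+3·λ' ≈ -0.85410 ∉ [-0.3, 0.9) ⇒ out
candidate 4: (m,n)=(3,5) → π∥ = 3+5·λ ≈ 11.09017, π⊥ = 3+5·λ' ≈ -0.09017 ∈ [-0.3, 0.9) ⇒ IN Λ
candidate 5: (m,n)=(0,-2) → π∥ = 0-2·λ ≈ -3.23607, π⊥ = 0-2·λ' ≈ 1.23607 ∉ [-0.3, 0.9) ⇒ out

1, 2, 4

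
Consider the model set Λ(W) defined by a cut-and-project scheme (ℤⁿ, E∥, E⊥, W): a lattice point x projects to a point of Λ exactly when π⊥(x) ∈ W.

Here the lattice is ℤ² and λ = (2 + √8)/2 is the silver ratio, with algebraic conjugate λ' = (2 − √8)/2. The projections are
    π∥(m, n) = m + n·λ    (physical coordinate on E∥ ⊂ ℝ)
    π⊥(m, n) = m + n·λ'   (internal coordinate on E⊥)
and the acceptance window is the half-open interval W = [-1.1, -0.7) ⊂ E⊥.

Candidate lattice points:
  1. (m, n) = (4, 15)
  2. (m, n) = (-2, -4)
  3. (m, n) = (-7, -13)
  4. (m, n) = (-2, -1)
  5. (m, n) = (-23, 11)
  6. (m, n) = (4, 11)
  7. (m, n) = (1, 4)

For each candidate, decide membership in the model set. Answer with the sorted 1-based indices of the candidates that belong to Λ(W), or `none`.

none

Numerically λ ≈ 2.41421 and λ' = −1/λ ≈ -0.41421.
#1 (4,15): internal coord 4 + (15)·λ' = -2.21320; -2.21320 ∉ [-1.1, -0.7) → out
#2 (-2,-4): internal coord -2 + (-4)·λ' = -0.34315; -0.34315 ∉ [-1.1, -0.7) → out
#3 (-7,-13): internal coord -7 + (-13)·λ' = -1.61522; -1.61522 ∉ [-1.1, -0.7) → out
#4 (-2,-1): internal coord -2 + (-1)·λ' = -1.58579; -1.58579 ∉ [-1.1, -0.7) → out
#5 (-23,11): internal coord -23 + (11)·λ' = -27.55635; -27.55635 ∉ [-1.1, -0.7) → out
#6 (4,11): internal coord 4 + (11)·λ' = -0.55635; -0.55635 ∉ [-1.1, -0.7) → out
#7 (1,4): internal coord 1 + (4)·λ' = -0.65685; -0.65685 ∉ [-1.1, -0.7) → out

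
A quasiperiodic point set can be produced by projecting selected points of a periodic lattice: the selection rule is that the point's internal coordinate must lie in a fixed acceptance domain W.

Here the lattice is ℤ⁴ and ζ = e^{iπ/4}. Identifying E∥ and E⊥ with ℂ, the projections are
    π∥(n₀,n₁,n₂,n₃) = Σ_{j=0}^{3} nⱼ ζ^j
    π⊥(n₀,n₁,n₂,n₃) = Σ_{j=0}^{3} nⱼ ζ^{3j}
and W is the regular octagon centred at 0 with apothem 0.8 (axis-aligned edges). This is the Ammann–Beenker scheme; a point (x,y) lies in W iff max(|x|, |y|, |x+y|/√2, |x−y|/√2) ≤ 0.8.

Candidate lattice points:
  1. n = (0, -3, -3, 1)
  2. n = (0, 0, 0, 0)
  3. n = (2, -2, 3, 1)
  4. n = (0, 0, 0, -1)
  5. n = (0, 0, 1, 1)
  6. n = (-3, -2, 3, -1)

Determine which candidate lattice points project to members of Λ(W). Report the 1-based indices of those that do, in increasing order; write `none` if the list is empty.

2, 5

With ζ = e^{iπ/4} the internal vectors are ζ^0,ζ^3,ζ^6,ζ^9.
candidate 1: n = (0, -3, -3, 1) → π⊥ ≈ (+2.828427, +1.585786); max(|x|,|y|,|x±y|/√2) = 3.121320 > 0.8 ⇒ ∉ W
candidate 2: n = (0, 0, 0, 0) → π⊥ ≈ (+0.000000, +0.000000); max(|x|,|y|,|x±y|/√2) = 0.000000 ≤ 0.8 ⇒ ∈ W
candidate 3: n = (2, -2, 3, 1) → π⊥ ≈ (+4.121320, -3.707107); max(|x|,|y|,|x±y|/√2) = 5.535534 > 0.8 ⇒ ∉ W
candidate 4: n = (0, 0, 0, -1) → π⊥ ≈ (-0.707107, -0.707107); max(|x|,|y|,|x±y|/√2) = 1.000000 > 0.8 ⇒ ∉ W
candidate 5: n = (0, 0, 1, 1) → π⊥ ≈ (+0.707107, -0.292893); max(|x|,|y|,|x±y|/√2) = 0.707107 ≤ 0.8 ⇒ ∈ W
candidate 6: n = (-3, -2, 3, -1) → π⊥ ≈ (-2.292893, -5.121320); max(|x|,|y|,|x±y|/√2) = 5.242641 > 0.8 ⇒ ∉ W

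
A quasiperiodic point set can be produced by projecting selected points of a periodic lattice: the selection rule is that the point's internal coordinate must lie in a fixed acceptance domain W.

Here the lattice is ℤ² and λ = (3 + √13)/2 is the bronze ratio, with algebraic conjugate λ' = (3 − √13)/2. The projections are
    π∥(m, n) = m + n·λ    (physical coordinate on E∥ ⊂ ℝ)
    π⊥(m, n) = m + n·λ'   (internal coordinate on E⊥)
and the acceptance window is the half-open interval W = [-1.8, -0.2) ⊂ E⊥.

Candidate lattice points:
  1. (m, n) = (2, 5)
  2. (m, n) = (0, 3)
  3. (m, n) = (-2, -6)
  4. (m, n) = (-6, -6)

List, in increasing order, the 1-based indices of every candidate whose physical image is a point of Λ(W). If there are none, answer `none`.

Compute λ' = (3−√13)/2 = -0.30278, so π⊥(m,n) = m -0.30278·n.
[1] lift (2,5): star map gives 0.48612; window check -1.8 ≤ 0.48612 < -0.2 is false → out
[2] lift (0,3): star map gives -0.90833; window check -1.8 ≤ -0.90833 < -0.2 is true → IN Λ
[3] lift (-2,-6): star map gives -0.18335; window check -1.8 ≤ -0.18335 < -0.2 is false → out
[4] lift (-6,-6): star map gives -4.18335; window check -1.8 ≤ -4.18335 < -0.2 is false → out

2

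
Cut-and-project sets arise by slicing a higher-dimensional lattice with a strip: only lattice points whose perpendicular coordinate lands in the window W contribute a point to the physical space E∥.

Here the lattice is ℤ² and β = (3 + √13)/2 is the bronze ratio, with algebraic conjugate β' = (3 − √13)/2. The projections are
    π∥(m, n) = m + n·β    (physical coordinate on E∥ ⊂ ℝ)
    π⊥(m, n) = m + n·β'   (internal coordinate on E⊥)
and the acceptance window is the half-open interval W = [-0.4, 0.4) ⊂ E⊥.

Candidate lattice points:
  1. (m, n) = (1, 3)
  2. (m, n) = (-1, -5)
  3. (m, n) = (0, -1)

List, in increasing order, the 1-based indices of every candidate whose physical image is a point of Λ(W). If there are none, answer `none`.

1, 3

Numerically β ≈ 3.302776 and β' = −1/β ≈ -0.302776.
#1 (1,3): internal coord 1 + (3)·β' = +0.091673; +0.091673 ∈ [-0.4, 0.4) → IN Λ
#2 (-1,-5): internal coord -1 + (-5)·β' = +0.513878; +0.513878 ∉ [-0.4, 0.4) → out
#3 (0,-1): internal coord 0 + (-1)·β' = +0.302776; +0.302776 ∈ [-0.4, 0.4) → IN Λ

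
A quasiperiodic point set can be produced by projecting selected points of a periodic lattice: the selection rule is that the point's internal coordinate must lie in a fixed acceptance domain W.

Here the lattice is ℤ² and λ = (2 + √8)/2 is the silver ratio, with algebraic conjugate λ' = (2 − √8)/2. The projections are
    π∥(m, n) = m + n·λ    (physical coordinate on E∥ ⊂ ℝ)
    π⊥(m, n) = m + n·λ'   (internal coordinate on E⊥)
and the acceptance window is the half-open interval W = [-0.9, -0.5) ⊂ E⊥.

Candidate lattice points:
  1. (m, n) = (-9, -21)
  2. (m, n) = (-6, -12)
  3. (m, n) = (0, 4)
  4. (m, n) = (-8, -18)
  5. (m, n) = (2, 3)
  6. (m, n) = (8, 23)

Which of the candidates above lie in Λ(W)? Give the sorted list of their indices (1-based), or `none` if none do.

4

Compute λ' = (2−√8)/2 = -0.41421, so π⊥(m,n) = m -0.41421·n.
candidate 1: (m,n)=(-9,-21) → π∥ = -9-21·λ ≈ -59.69848, π⊥ = -9-21·λ' ≈ -0.30152 ∉ [-0.9, -0.5) ⇒ out
candidate 2: (m,n)=(-6,-12) → π∥ = -6-12·λ ≈ -34.97056, π⊥ = -6-12·λ' ≈ -1.02944 ∉ [-0.9, -0.5) ⇒ out
candidate 3: (m,n)=(0,4) → π∥ = 0+4·λ ≈ 9.65685, π⊥ = 0+4·λ' ≈ -1.65685 ∉ [-0.9, -0.5) ⇒ out
candidate 4: (m,n)=(-8,-18) → π∥ = -8-18·λ ≈ -51.45584, π⊥ = -8-18·λ' ≈ -0.54416 ∈ [-0.9, -0.5) ⇒ IN Λ
candidate 5: (m,n)=(2,3) → π∥ = 2+3·λ ≈ 9.24264, π⊥ = 2+3·λ' ≈ 0.75736 ∉ [-0.9, -0.5) ⇒ out
candidate 6: (m,n)=(8,23) → π∥ = 8+23·λ ≈ 63.52691, π⊥ = 8+23·λ' ≈ -1.52691 ∉ [-0.9, -0.5) ⇒ out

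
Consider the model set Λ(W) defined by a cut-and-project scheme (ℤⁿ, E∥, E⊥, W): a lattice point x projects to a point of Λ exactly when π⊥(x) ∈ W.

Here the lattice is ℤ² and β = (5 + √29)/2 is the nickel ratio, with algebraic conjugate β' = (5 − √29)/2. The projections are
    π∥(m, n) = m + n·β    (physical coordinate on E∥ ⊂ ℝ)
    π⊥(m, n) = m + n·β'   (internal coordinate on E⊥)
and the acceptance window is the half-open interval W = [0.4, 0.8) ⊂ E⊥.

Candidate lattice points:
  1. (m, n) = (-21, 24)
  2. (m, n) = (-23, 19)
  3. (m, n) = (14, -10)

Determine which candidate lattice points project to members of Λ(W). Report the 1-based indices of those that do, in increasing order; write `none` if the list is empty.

Numerically β ≈ 5.1926 and β' = −1/β ≈ -0.1926.
candidate 1: (m,n)=(-21,24) → π∥ = -21+24·β ≈ 103.6220, π⊥ = -21+24·β' ≈ -25.6220 ∉ [0.4, 0.8) ⇒ out
candidate 2: (m,n)=(-23,19) → π∥ = -23+19·β ≈ 75.6591, π⊥ = -23+19·β' ≈ -26.6591 ∉ [0.4, 0.8) ⇒ out
candidate 3: (m,n)=(14,-10) → π∥ = 14-10·β ≈ -37.9258, π⊥ = 14-10·β' ≈ 15.9258 ∉ [0.4, 0.8) ⇒ out

none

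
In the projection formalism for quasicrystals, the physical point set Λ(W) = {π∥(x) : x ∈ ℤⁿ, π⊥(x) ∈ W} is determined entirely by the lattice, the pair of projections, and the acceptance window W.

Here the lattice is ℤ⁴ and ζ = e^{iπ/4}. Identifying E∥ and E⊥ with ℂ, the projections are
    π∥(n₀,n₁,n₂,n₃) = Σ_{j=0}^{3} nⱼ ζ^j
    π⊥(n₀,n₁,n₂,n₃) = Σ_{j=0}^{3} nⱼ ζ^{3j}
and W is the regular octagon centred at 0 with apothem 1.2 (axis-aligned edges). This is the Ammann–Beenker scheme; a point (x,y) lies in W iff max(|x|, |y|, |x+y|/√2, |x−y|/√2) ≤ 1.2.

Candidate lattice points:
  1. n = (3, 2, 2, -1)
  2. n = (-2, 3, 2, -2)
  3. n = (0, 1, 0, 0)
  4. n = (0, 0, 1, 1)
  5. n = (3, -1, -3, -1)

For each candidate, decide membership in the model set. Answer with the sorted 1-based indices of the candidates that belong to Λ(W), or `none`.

π⊥(n) = n₀ + n₁ζ³ + n₂ζ⁶ + n₃ζ⁹ where ζ = e^{iπ/4}.
candidate 1: n = (3, 2, 2, -1) → π⊥ ≈ (+0.878680, -1.292893); max(|x|,|y|,|x±y|/√2) = 1.535534 > 1.2 ⇒ ∉ W
candidate 2: n = (-2, 3, 2, -2) → π⊥ ≈ (-5.535534, -1.292893); max(|x|,|y|,|x±y|/√2) = 5.535534 > 1.2 ⇒ ∉ W
candidate 3: n = (0, 1, 0, 0) → π⊥ ≈ (-0.707107, +0.707107); max(|x|,|y|,|x±y|/√2) = 1.000000 ≤ 1.2 ⇒ ∈ W
candidate 4: n = (0, 0, 1, 1) → π⊥ ≈ (+0.707107, -0.292893); max(|x|,|y|,|x±y|/√2) = 0.707107 ≤ 1.2 ⇒ ∈ W
candidate 5: n = (3, -1, -3, -1) → π⊥ ≈ (+3.000000, +1.585786); max(|x|,|y|,|x±y|/√2) = 3.242641 > 1.2 ⇒ ∉ W

3, 4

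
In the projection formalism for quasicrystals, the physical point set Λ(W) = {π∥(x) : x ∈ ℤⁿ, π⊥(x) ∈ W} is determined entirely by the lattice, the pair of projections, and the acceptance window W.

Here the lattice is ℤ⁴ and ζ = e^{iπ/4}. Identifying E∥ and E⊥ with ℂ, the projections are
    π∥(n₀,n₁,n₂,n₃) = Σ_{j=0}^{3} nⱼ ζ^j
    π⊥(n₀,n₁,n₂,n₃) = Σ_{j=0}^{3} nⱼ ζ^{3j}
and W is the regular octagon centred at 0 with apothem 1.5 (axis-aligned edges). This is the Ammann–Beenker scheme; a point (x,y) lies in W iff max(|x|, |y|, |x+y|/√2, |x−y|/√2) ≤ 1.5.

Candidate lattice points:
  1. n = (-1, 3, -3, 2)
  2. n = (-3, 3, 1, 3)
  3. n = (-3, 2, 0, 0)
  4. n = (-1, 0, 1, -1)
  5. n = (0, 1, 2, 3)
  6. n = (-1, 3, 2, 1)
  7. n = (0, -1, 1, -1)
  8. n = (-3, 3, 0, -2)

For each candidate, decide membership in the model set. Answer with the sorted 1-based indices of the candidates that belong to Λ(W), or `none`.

π⊥(n) = n₀ + n₁ζ³ + n₂ζ⁶ + n₃ζ⁹ where ζ = e^{iπ/4}.
#1 (-1, 3, -3, 2): internal (-1.707107, 6.535534); octagon support 6.535534 vs apothem 1.5 → ∉ W
#2 (-3, 3, 1, 3): internal (-3.000000, 3.242641); octagon support 4.414214 vs apothem 1.5 → ∉ W
#3 (-3, 2, 0, 0): internal (-4.414214, 1.414214); octagon support 4.414214 vs apothem 1.5 → ∉ W
#4 (-1, 0, 1, -1): internal (-1.707107, -1.707107); octagon support 2.414214 vs apothem 1.5 → ∉ W
#5 (0, 1, 2, 3): internal (1.414214, 0.828427); octagon support 1.585786 vs apothem 1.5 → ∉ W
#6 (-1, 3, 2, 1): internal (-2.414214, 0.828427); octagon support 2.414214 vs apothem 1.5 → ∉ W
#7 (0, -1, 1, -1): internal (0.000000, -2.414214); octagon support 2.414214 vs apothem 1.5 → ∉ W
#8 (-3, 3, 0, -2): internal (-6.535534, 0.707107); octagon support 6.535534 vs apothem 1.5 → ∉ W

none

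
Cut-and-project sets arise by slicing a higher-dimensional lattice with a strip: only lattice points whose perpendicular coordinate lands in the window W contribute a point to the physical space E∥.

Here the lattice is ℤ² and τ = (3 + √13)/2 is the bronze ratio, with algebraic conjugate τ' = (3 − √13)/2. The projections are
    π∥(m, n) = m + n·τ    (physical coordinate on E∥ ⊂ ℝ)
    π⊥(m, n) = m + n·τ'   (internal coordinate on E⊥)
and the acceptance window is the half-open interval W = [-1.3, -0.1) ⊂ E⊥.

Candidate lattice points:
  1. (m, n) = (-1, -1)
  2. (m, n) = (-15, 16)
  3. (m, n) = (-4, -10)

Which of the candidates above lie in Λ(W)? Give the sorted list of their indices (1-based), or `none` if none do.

τ' = (3−√13)/2 ≈ -0.30278.
#1 (-1,-1): internal coord -1 + (-1)·τ' = -0.69722; -0.69722 ∈ [-1.3, -0.1) → IN Λ
#2 (-15,16): internal coord -15 + (16)·τ' = -19.84441; -19.84441 ∉ [-1.3, -0.1) → out
#3 (-4,-10): internal coord -4 + (-10)·τ' = -0.97224; -0.97224 ∈ [-1.3, -0.1) → IN Λ

1, 3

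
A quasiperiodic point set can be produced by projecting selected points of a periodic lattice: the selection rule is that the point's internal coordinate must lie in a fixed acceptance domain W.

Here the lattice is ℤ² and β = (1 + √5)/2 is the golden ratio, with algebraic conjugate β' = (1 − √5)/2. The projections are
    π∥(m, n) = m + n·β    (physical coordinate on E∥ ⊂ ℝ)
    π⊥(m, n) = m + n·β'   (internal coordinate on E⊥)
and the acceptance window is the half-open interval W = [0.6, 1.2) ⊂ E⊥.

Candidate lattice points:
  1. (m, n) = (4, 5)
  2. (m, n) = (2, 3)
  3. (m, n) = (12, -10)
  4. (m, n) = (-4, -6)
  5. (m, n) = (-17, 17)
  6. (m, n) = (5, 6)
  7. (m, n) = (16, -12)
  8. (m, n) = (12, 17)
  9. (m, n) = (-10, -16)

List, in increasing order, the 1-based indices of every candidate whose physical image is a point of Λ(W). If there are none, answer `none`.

Compute β' = (1−√5)/2 = -0.618034, so π⊥(m,n) = m -0.618034·n.
candidate 1: (m,n)=(4,5) → π∥ = 4+5·β ≈ 12.090170, π⊥ = 4+5·β' ≈ 0.909830 ∈ [0.6, 1.2) ⇒ IN Λ
candidate 2: (m,n)=(2,3) → π∥ = 2+3·β ≈ 6.854102, π⊥ = 2+3·β' ≈ 0.145898 ∉ [0.6, 1.2) ⇒ out
candidate 3: (m,n)=(12,-10) → π∥ = 12-10·β ≈ -4.180340, π⊥ = 12-10·β' ≈ 18.180340 ∉ [0.6, 1.2) ⇒ out
candidate 4: (m,n)=(-4,-6) → π∥ = -4-6·β ≈ -13.708204, π⊥ = -4-6·β' ≈ -0.291796 ∉ [0.6, 1.2) ⇒ out
candidate 5: (m,n)=(-17,17) → π∥ = -17+17·β ≈ 10.506578, π⊥ = -17+17·β' ≈ -27.506578 ∉ [0.6, 1.2) ⇒ out
candidate 6: (m,n)=(5,6) → π∥ = 5+6·β ≈ 14.708204, π⊥ = 5+6·β' ≈ 1.291796 ∉ [0.6, 1.2) ⇒ out
candidate 7: (m,n)=(16,-12) → π∥ = 16-12·β ≈ -3.416408, π⊥ = 16-12·β' ≈ 23.416408 ∉ [0.6, 1.2) ⇒ out
candidate 8: (m,n)=(12,17) → π∥ = 12+17·β ≈ 39.506578, π⊥ = 12+17·β' ≈ 1.493422 ∉ [0.6, 1.2) ⇒ out
candidate 9: (m,n)=(-10,-16) → π∥ = -10-16·β ≈ -35.888544, π⊥ = -10-16·β' ≈ -0.111456 ∉ [0.6, 1.2) ⇒ out

1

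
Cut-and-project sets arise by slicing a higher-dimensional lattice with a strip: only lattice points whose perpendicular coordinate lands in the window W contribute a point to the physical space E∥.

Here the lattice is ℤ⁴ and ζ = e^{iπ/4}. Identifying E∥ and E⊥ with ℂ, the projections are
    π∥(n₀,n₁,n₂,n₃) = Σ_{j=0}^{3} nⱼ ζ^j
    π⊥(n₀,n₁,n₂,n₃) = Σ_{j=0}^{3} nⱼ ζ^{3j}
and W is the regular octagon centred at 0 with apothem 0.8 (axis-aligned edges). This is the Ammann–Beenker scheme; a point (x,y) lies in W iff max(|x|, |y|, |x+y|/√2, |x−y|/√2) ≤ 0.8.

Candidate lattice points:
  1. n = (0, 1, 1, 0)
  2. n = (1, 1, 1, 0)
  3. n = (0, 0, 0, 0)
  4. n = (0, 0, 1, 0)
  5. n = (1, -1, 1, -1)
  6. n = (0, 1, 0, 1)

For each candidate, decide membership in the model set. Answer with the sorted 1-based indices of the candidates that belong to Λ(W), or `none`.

With ζ = e^{iπ/4} the internal vectors are ζ^0,ζ^3,ζ^6,ζ^9.
#1 (0, 1, 1, 0): internal (-0.707107, -0.292893); octagon support 0.707107 vs apothem 0.8 → ∈ W
#2 (1, 1, 1, 0): internal (0.292893, -0.292893); octagon support 0.414214 vs apothem 0.8 → ∈ W
#3 (0, 0, 0, 0): internal (0.000000, 0.000000); octagon support 0.000000 vs apothem 0.8 → ∈ W
#4 (0, 0, 1, 0): internal (0.000000, -1.000000); octagon support 1.000000 vs apothem 0.8 → ∉ W
#5 (1, -1, 1, -1): internal (1.000000, -2.414214); octagon support 2.414214 vs apothem 0.8 → ∉ W
#6 (0, 1, 0, 1): internal (0.000000, 1.414214); octagon support 1.414214 vs apothem 0.8 → ∉ W

1, 2, 3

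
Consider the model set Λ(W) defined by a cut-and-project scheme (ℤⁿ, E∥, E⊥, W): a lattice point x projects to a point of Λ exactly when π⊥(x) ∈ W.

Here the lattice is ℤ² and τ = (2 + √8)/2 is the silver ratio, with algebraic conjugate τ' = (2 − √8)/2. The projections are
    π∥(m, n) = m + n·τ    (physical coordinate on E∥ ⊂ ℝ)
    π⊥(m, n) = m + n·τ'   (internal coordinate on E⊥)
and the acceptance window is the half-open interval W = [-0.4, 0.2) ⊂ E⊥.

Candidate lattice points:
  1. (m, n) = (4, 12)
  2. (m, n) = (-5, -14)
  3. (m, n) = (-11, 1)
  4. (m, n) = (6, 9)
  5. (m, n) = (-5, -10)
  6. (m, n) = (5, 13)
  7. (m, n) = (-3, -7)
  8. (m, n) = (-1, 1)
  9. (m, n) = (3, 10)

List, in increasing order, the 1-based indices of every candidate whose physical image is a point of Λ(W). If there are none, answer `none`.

6, 7

Compute τ' = (2−√8)/2 = -0.4142, so π⊥(m,n) = m -0.4142·n.
#1 (4,12): internal coord 4 + (12)·τ' = -0.9706; -0.9706 ∉ [-0.4, 0.2) → out
#2 (-5,-14): internal coord -5 + (-14)·τ' = +0.7990; +0.7990 ∉ [-0.4, 0.2) → out
#3 (-11,1): internal coord -11 + (1)·τ' = -11.4142; -11.4142 ∉ [-0.4, 0.2) → out
#4 (6,9): internal coord 6 + (9)·τ' = +2.2721; +2.2721 ∉ [-0.4, 0.2) → out
#5 (-5,-10): internal coord -5 + (-10)·τ' = -0.8579; -0.8579 ∉ [-0.4, 0.2) → out
#6 (5,13): internal coord 5 + (13)·τ' = -0.3848; -0.3848 ∈ [-0.4, 0.2) → IN Λ
#7 (-3,-7): internal coord -3 + (-7)·τ' = -0.1005; -0.1005 ∈ [-0.4, 0.2) → IN Λ
#8 (-1,1): internal coord -1 + (1)·τ' = -1.4142; -1.4142 ∉ [-0.4, 0.2) → out
#9 (3,10): internal coord 3 + (10)·τ' = -1.1421; -1.1421 ∉ [-0.4, 0.2) → out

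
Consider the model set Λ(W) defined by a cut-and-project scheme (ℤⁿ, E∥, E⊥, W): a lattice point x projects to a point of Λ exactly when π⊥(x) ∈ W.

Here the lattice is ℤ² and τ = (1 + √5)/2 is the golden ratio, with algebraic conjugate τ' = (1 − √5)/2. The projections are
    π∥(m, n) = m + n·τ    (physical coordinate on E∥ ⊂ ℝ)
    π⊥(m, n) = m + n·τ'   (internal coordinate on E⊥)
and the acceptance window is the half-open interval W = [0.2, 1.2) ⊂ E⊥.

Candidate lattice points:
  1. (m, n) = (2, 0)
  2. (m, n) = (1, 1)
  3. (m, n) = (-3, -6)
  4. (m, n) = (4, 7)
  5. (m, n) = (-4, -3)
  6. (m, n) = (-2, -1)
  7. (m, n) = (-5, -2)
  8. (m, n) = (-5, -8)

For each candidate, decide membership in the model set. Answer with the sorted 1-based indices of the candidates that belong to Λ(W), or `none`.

2, 3

τ' = (1−√5)/2 ≈ -0.618034.
[1] lift (2,0): star map gives 2.000000; window check 0.2 ≤ 2.000000 < 1.2 is false → out
[2] lift (1,1): star map gives 0.381966; window check 0.2 ≤ 0.381966 < 1.2 is true → IN Λ
[3] lift (-3,-6): star map gives 0.708204; window check 0.2 ≤ 0.708204 < 1.2 is true → IN Λ
[4] lift (4,7): star map gives -0.326238; window check 0.2 ≤ -0.326238 < 1.2 is false → out
[5] lift (-4,-3): star map gives -2.145898; window check 0.2 ≤ -2.145898 < 1.2 is false → out
[6] lift (-2,-1): star map gives -1.381966; window check 0.2 ≤ -1.381966 < 1.2 is false → out
[7] lift (-5,-2): star map gives -3.763932; window check 0.2 ≤ -3.763932 < 1.2 is false → out
[8] lift (-5,-8): star map gives -0.055728; window check 0.2 ≤ -0.055728 < 1.2 is false → out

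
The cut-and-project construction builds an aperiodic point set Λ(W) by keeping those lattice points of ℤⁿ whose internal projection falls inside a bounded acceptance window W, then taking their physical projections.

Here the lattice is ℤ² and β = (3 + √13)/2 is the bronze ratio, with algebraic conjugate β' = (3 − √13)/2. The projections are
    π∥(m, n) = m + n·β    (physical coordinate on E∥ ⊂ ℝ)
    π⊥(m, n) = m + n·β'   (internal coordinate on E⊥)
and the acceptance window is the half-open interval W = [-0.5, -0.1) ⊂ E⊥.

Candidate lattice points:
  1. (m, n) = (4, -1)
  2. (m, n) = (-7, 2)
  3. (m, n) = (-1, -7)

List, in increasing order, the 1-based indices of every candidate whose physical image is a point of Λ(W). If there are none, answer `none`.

β' = (3−√13)/2 ≈ -0.302776.
[1] lift (4,-1): star map gives 4.302776; window check -0.5 ≤ 4.302776 < -0.1 is false → out
[2] lift (-7,2): star map gives -7.605551; window check -0.5 ≤ -7.605551 < -0.1 is false → out
[3] lift (-1,-7): star map gives 1.119429; window check -0.5 ≤ 1.119429 < -0.1 is false → out

none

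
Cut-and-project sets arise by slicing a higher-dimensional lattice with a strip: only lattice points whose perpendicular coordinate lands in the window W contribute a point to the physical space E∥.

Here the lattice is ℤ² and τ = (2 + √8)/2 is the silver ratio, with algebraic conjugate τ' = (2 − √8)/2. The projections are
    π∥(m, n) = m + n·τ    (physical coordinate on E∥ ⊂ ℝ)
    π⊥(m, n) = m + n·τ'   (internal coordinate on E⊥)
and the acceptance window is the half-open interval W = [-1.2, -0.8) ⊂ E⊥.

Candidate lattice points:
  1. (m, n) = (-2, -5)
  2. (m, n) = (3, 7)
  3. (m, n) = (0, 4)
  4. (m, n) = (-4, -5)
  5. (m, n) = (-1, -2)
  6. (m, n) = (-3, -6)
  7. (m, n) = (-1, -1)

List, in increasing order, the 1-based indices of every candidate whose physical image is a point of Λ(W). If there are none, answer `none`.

Compute τ' = (2−√8)/2 = -0.414214, so π⊥(m,n) = m -0.414214·n.
#1 (-2,-5): internal coord -2 + (-5)·τ' = +0.071068; +0.071068 ∉ [-1.2, -0.8) → out
#2 (3,7): internal coord 3 + (7)·τ' = +0.100505; +0.100505 ∉ [-1.2, -0.8) → out
#3 (0,4): internal coord 0 + (4)·τ' = -1.656854; -1.656854 ∉ [-1.2, -0.8) → out
#4 (-4,-5): internal coord -4 + (-5)·τ' = -1.928932; -1.928932 ∉ [-1.2, -0.8) → out
#5 (-1,-2): internal coord -1 + (-2)·τ' = -0.171573; -0.171573 ∉ [-1.2, -0.8) → out
#6 (-3,-6): internal coord -3 + (-6)·τ' = -0.514719; -0.514719 ∉ [-1.2, -0.8) → out
#7 (-1,-1): internal coord -1 + (-1)·τ' = -0.585786; -0.585786 ∉ [-1.2, -0.8) → out

none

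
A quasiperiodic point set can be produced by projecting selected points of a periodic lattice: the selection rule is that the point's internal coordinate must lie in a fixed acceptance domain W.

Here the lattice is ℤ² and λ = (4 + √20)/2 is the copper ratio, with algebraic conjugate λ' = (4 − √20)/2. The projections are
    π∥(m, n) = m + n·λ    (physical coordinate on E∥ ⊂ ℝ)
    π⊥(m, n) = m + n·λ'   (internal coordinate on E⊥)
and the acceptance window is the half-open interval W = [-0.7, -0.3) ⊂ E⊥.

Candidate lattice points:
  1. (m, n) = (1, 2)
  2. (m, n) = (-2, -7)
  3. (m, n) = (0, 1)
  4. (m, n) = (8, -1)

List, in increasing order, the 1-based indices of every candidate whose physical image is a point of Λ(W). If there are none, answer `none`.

2

λ' = (4−√20)/2 ≈ -0.23607.
[1] lift (1,2): star map gives 0.52786; window check -0.7 ≤ 0.52786 < -0.3 is false → out
[2] lift (-2,-7): star map gives -0.34752; window check -0.7 ≤ -0.34752 < -0.3 is true → IN Λ
[3] lift (0,1): star map gives -0.23607; window check -0.7 ≤ -0.23607 < -0.3 is false → out
[4] lift (8,-1): star map gives 8.23607; window check -0.7 ≤ 8.23607 < -0.3 is false → out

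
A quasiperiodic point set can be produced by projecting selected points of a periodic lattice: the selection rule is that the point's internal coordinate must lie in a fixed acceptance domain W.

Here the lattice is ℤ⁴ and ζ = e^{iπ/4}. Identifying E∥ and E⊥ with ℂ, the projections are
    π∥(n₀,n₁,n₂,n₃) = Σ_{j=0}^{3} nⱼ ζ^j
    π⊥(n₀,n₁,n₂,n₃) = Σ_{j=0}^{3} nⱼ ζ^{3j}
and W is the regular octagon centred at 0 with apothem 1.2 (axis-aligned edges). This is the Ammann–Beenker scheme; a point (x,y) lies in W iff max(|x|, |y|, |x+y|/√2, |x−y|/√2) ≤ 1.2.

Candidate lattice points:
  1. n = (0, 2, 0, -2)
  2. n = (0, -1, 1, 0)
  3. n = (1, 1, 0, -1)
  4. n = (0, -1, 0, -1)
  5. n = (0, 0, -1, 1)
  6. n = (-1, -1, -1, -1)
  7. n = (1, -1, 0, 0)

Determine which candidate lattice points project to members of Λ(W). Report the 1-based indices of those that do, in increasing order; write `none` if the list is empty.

Internal map: ζ^{3j} for j=0..3 gives (1,0), (−√2/2,√2/2), (0,−1), (√2/2,√2/2).
#1 (0, 2, 0, -2): internal (-2.82843, 0.00000); octagon support 2.82843 vs apothem 1.2 → ∉ W
#2 (0, -1, 1, 0): internal (0.70711, -1.70711); octagon support 1.70711 vs apothem 1.2 → ∉ W
#3 (1, 1, 0, -1): internal (-0.41421, 0.00000); octagon support 0.41421 vs apothem 1.2 → ∈ W
#4 (0, -1, 0, -1): internal (0.00000, -1.41421); octagon support 1.41421 vs apothem 1.2 → ∉ W
#5 (0, 0, -1, 1): internal (0.70711, 1.70711); octagon support 1.70711 vs apothem 1.2 → ∉ W
#6 (-1, -1, -1, -1): internal (-1.00000, -0.41421); octagon support 1.00000 vs apothem 1.2 → ∈ W
#7 (1, -1, 0, 0): internal (1.70711, -0.70711); octagon support 1.70711 vs apothem 1.2 → ∉ W

3, 6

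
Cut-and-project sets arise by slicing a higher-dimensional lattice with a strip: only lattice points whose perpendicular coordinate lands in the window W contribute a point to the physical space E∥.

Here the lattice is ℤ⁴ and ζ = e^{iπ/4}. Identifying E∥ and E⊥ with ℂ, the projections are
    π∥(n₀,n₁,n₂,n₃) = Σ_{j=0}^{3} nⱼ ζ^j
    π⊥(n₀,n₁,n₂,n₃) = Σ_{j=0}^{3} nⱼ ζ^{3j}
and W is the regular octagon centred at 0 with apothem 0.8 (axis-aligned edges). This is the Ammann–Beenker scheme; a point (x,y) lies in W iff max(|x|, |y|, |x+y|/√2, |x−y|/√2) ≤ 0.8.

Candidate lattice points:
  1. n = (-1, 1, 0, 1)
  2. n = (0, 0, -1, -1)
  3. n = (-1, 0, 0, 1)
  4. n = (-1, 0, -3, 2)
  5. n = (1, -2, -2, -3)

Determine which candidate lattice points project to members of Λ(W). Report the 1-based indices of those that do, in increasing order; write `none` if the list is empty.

2, 3

Internal map: ζ^{3j} for j=0..3 gives (1,0), (−√2/2,√2/2), (0,−1), (√2/2,√2/2).
#1 (-1, 1, 0, 1): internal (-1.000000, 1.414214); octagon support 1.707107 vs apothem 0.8 → ∉ W
#2 (0, 0, -1, -1): internal (-0.707107, 0.292893); octagon support 0.707107 vs apothem 0.8 → ∈ W
#3 (-1, 0, 0, 1): internal (-0.292893, 0.707107); octagon support 0.707107 vs apothem 0.8 → ∈ W
#4 (-1, 0, -3, 2): internal (0.414214, 4.414214); octagon support 4.414214 vs apothem 0.8 → ∉ W
#5 (1, -2, -2, -3): internal (0.292893, -1.535534); octagon support 1.535534 vs apothem 0.8 → ∉ W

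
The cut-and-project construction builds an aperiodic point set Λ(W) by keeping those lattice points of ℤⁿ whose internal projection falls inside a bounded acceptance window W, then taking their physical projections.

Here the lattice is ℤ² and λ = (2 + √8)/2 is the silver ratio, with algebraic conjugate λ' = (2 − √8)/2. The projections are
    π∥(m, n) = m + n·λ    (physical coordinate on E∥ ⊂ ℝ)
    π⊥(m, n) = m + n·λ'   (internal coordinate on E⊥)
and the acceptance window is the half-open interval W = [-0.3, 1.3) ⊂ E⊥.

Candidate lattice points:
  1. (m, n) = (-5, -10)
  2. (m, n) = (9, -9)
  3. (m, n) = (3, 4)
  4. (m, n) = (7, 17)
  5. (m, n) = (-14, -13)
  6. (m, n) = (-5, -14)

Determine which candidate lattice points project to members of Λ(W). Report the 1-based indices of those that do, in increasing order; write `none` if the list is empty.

4, 6

λ' = (2−√8)/2 ≈ -0.41421.
#1 (-5,-10): internal coord -5 + (-10)·λ' = -0.85786; -0.85786 ∉ [-0.3, 1.3) → out
#2 (9,-9): internal coord 9 + (-9)·λ' = +12.72792; +12.72792 ∉ [-0.3, 1.3) → out
#3 (3,4): internal coord 3 + (4)·λ' = +1.34315; +1.34315 ∉ [-0.3, 1.3) → out
#4 (7,17): internal coord 7 + (17)·λ' = -0.04163; -0.04163 ∈ [-0.3, 1.3) → IN Λ
#5 (-14,-13): internal coord -14 + (-13)·λ' = -8.61522; -8.61522 ∉ [-0.3, 1.3) → out
#6 (-5,-14): internal coord -5 + (-14)·λ' = +0.79899; +0.79899 ∈ [-0.3, 1.3) → IN Λ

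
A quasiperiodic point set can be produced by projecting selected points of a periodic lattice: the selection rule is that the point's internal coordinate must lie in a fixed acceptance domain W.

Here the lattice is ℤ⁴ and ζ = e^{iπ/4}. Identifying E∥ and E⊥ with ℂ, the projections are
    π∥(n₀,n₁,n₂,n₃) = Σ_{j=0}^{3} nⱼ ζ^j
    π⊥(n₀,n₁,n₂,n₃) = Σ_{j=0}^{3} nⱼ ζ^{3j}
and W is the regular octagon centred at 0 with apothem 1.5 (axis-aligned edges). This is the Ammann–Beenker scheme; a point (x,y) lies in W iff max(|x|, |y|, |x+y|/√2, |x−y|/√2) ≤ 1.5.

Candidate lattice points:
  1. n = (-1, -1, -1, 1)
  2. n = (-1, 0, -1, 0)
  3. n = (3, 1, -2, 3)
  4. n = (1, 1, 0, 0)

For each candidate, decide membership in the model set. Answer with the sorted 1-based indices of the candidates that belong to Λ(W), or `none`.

π⊥(n) = n₀ + n₁ζ³ + n₂ζ⁶ + n₃ζ⁹ where ζ = e^{iπ/4}.
#1 (-1, -1, -1, 1): internal (0.4142, 1.0000); octagon support 1.0000 vs apothem 1.5 → ∈ W
#2 (-1, 0, -1, 0): internal (-1.0000, 1.0000); octagon support 1.4142 vs apothem 1.5 → ∈ W
#3 (3, 1, -2, 3): internal (4.4142, 4.8284); octagon support 6.5355 vs apothem 1.5 → ∉ W
#4 (1, 1, 0, 0): internal (0.2929, 0.7071); octagon support 0.7071 vs apothem 1.5 → ∈ W

1, 2, 4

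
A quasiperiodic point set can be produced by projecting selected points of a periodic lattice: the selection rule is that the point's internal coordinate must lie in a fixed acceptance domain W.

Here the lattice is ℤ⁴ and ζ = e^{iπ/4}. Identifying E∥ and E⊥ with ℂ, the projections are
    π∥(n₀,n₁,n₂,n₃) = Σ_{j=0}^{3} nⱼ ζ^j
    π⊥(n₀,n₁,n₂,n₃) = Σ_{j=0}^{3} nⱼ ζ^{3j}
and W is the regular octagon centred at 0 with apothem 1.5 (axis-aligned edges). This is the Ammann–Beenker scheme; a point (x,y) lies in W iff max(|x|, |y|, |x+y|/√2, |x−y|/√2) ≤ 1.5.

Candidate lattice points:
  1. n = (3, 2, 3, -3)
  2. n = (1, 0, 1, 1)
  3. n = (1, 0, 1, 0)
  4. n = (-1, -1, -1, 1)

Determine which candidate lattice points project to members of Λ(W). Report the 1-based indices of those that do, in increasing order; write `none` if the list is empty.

3, 4

Internal map: ζ^{3j} for j=0..3 gives (1,0), (−√2/2,√2/2), (0,−1), (√2/2,√2/2).
candidate 1: n = (3, 2, 3, -3) → π⊥ ≈ (-0.5355, -3.7071); max(|x|,|y|,|x±y|/√2) = 3.7071 > 1.5 ⇒ ∉ W
candidate 2: n = (1, 0, 1, 1) → π⊥ ≈ (+1.7071, -0.2929); max(|x|,|y|,|x±y|/√2) = 1.7071 > 1.5 ⇒ ∉ W
candidate 3: n = (1, 0, 1, 0) → π⊥ ≈ (+1.0000, -1.0000); max(|x|,|y|,|x±y|/√2) = 1.4142 ≤ 1.5 ⇒ ∈ W
candidate 4: n = (-1, -1, -1, 1) → π⊥ ≈ (+0.4142, +1.0000); max(|x|,|y|,|x±y|/√2) = 1.0000 ≤ 1.5 ⇒ ∈ W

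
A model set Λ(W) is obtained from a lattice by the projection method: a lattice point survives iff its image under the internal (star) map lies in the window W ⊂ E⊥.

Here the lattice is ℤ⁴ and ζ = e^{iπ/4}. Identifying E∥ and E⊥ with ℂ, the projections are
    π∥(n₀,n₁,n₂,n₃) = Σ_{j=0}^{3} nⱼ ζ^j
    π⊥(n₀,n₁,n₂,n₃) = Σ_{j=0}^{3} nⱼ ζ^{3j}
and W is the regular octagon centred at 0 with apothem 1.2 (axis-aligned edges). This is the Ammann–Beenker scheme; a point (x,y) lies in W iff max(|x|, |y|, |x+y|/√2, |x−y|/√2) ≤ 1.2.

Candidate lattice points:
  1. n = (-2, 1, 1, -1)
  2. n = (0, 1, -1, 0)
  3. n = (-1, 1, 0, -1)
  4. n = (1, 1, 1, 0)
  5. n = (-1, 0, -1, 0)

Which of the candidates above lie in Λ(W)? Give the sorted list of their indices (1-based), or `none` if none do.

Internal map: ζ^{3j} for j=0..3 gives (1,0), (−√2/2,√2/2), (0,−1), (√2/2,√2/2).
candidate 1: n = (-2, 1, 1, -1) → π⊥ ≈ (-3.41421, -1.00000); max(|x|,|y|,|x±y|/√2) = 3.41421 > 1.2 ⇒ ∉ W
candidate 2: n = (0, 1, -1, 0) → π⊥ ≈ (-0.70711, +1.70711); max(|x|,|y|,|x±y|/√2) = 1.70711 > 1.2 ⇒ ∉ W
candidate 3: n = (-1, 1, 0, -1) → π⊥ ≈ (-2.41421, +0.00000); max(|x|,|y|,|x±y|/√2) = 2.41421 > 1.2 ⇒ ∉ W
candidate 4: n = (1, 1, 1, 0) → π⊥ ≈ (+0.29289, -0.29289); max(|x|,|y|,|x±y|/√2) = 0.41421 ≤ 1.2 ⇒ ∈ W
candidate 5: n = (-1, 0, -1, 0) → π⊥ ≈ (-1.00000, +1.00000); max(|x|,|y|,|x±y|/√2) = 1.41421 > 1.2 ⇒ ∉ W

4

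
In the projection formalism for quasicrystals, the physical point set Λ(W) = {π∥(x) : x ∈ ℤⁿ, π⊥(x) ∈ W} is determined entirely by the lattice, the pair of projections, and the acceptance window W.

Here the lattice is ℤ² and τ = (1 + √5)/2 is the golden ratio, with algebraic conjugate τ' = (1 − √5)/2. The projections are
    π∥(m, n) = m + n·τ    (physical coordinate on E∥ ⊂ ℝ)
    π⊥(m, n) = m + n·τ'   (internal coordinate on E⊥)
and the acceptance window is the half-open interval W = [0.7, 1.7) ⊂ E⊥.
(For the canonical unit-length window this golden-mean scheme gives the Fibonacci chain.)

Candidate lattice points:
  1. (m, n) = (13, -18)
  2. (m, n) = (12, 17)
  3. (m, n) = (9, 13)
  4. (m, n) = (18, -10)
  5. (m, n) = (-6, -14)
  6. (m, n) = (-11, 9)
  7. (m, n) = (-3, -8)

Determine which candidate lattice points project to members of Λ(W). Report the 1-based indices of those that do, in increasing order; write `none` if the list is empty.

2, 3

Compute τ' = (1−√5)/2 = -0.618034, so π⊥(m,n) = m -0.618034·n.
candidate 1: (m,n)=(13,-18) → π∥ = 13-18·τ ≈ -16.124612, π⊥ = 13-18·τ' ≈ 24.124612 ∉ [0.7, 1.7) ⇒ out
candidate 2: (m,n)=(12,17) → π∥ = 12+17·τ ≈ 39.506578, π⊥ = 12+17·τ' ≈ 1.493422 ∈ [0.7, 1.7) ⇒ IN Λ
candidate 3: (m,n)=(9,13) → π∥ = 9+13·τ ≈ 30.034442, π⊥ = 9+13·τ' ≈ 0.965558 ∈ [0.7, 1.7) ⇒ IN Λ
candidate 4: (m,n)=(18,-10) → π∥ = 18-10·τ ≈ 1.819660, π⊥ = 18-10·τ' ≈ 24.180340 ∉ [0.7, 1.7) ⇒ out
candidate 5: (m,n)=(-6,-14) → π∥ = -6-14·τ ≈ -28.652476, π⊥ = -6-14·τ' ≈ 2.652476 ∉ [0.7, 1.7) ⇒ out
candidate 6: (m,n)=(-11,9) → π∥ = -11+9·τ ≈ 3.562306, π⊥ = -11+9·τ' ≈ -16.562306 ∉ [0.7, 1.7) ⇒ out
candidate 7: (m,n)=(-3,-8) → π∥ = -3-8·τ ≈ -15.944272, π⊥ = -3-8·τ' ≈ 1.944272 ∉ [0.7, 1.7) ⇒ out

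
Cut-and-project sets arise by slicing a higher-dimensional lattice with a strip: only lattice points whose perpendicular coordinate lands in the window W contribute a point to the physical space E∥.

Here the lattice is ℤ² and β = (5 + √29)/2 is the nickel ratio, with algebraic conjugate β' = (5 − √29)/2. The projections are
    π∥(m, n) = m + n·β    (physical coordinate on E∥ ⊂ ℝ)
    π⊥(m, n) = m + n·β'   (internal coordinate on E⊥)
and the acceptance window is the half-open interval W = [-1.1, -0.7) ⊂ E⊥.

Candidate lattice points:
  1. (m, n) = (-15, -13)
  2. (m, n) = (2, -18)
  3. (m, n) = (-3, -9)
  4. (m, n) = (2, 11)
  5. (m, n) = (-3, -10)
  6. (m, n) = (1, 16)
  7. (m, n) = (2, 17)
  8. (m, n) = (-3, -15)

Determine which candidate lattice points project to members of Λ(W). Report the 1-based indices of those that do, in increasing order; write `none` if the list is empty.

5

Numerically β ≈ 5.19258 and β' = −1/β ≈ -0.19258.
[1] lift (-15,-13): star map gives -12.49643; window check -1.1 ≤ -12.49643 < -0.7 is false → out
[2] lift (2,-18): star map gives 5.46648; window check -1.1 ≤ 5.46648 < -0.7 is false → out
[3] lift (-3,-9): star map gives -1.26676; window check -1.1 ≤ -1.26676 < -0.7 is false → out
[4] lift (2,11): star map gives -0.11841; window check -1.1 ≤ -0.11841 < -0.7 is false → out
[5] lift (-3,-10): star map gives -1.07418; window check -1.1 ≤ -1.07418 < -0.7 is true → IN Λ
[6] lift (1,16): star map gives -2.08132; window check -1.1 ≤ -2.08132 < -0.7 is false → out
[7] lift (2,17): star map gives -1.27390; window check -1.1 ≤ -1.27390 < -0.7 is false → out
[8] lift (-3,-15): star map gives -0.11126; window check -1.1 ≤ -0.11126 < -0.7 is false → out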